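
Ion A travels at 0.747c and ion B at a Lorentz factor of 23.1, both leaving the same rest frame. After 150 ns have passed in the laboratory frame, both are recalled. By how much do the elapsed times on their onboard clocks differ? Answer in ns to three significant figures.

A: γ = 1/√(1 − 0.747²) = 1/√0.4420 = 1.504; τ_A = 150/1.504 = 99.72 ns.
B: γ = 23.1; τ_B = 150/23.10 = 6.494 ns.

|τ_A − τ_B| = 93.2 ns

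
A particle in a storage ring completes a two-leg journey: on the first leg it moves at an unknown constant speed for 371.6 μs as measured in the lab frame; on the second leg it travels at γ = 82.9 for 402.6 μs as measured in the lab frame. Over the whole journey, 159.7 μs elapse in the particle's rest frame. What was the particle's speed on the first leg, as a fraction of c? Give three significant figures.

Leg 1: speed unknown; τ_1 = 371.6/γ_1.
Leg 2: γ = 82.9; τ_2 = 402.6/82.90 = 4.856 μs.
Total proper time: τ_1 + 4.856 = 159.7, so τ_1 = 159.7 − 4.856 = 154.8 μs.
γ_1 = 371.6/154.8 = 2.400; β = √(1 − 1/γ²) = √0.8264.

β = 0.909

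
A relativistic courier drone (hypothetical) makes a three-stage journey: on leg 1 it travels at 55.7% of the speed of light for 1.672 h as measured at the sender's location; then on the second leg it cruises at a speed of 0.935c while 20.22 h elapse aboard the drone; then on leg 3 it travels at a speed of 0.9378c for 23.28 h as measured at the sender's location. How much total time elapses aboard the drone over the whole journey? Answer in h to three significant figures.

Leg 1: β = 0.557; γ = 1/√(1 − 0.557²) = 1/√0.6898 = 1.204; τ_1 = 1.672/1.204 = 1.389 h.
Leg 2: 20.22 h is already measured aboard the drone.
Leg 3: γ = 1/√(1 − 0.9378²) = 1/√0.1205 = 2.880; τ_3 = 23.28/2.880 = 8.082 h.
Total: 1.389 + 20.22 + 8.082 h.

τ = 29.7 h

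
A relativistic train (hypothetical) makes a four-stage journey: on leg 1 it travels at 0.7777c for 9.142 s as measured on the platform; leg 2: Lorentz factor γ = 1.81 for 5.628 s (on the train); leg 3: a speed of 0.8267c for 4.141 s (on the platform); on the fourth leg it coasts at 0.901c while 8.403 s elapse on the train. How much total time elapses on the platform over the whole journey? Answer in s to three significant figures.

Leg 1: 9.142 s is already measured on the platform.
Leg 2: γ = 1.81; Δt_2 = 1.810 × 5.628 = 10.19 s.
Leg 3: 4.141 s is already measured on the platform.
Leg 4: γ = 1/√(1 − 0.901²) = 1/√0.1882 = 2.305; Δt_4 = 2.305 × 8.403 = 19.37 s.
Total: 9.142 + 10.19 + 4.141 + 19.37 s.

Δt = 42.8 s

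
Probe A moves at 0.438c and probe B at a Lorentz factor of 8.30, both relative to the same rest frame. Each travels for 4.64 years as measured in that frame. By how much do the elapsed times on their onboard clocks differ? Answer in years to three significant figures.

|τ_A − τ_B| = 3.61 years

A: γ = 1/√(1 − 0.438²) = 1/√0.8082 = 1.112; τ_A = 4.64/1.112 = 4.171 years.
B: γ = 8.30; τ_B = 4.64/8.300 = 0.5590 years.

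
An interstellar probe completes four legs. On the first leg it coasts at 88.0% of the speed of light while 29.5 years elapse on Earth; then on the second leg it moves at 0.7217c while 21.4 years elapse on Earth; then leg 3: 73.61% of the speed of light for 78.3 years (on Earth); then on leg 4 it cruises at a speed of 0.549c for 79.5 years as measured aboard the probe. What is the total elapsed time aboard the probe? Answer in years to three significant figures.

Leg 1: β = 0.880; γ = 1/√(1 − 0.880²) = 1/√0.2256 = 2.105; τ_1 = 29.5/2.105 = 14.01 years.
Leg 2: γ = 1/√(1 − 0.7217²) = 1/√0.4791 = 1.445; τ_2 = 21.4/1.445 = 14.81 years.
Leg 3: β = 0.7361; γ = 1/√(1 − 0.7361²) = 1/√0.4582 = 1.477; τ_3 = 78.3/1.477 = 53.00 years.
Leg 4: 79.5 years is already measured aboard the probe.
Total: 14.01 + 14.81 + 53.00 + 79.50 years.

τ = 161 years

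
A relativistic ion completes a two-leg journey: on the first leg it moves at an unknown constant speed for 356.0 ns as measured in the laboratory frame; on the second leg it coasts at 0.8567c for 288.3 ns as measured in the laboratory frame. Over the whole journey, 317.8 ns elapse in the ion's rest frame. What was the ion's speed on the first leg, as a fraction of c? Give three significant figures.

Leg 1: speed unknown; τ_1 = 356.0/γ_1.
Leg 2: γ = 1/√(1 − 0.8567²) = 1/√0.2661 = 1.939; τ_2 = 288.3/1.939 = 148.7 ns.
Total proper time: τ_1 + 148.7 = 317.8, so τ_1 = 317.8 − 148.7 = 169.1 ns.
γ_1 = 356.0/169.1 = 2.105; β = √(1 − 1/γ²) = √0.7744.

β = 0.880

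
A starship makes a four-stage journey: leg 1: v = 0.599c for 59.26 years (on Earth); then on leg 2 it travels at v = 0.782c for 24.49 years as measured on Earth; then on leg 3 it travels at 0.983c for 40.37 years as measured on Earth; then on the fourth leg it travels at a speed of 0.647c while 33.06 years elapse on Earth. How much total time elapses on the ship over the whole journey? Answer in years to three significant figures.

Leg 1: γ = 1/√(1 − 0.599²) = 1/√0.6412 = 1.249; τ_1 = 59.26/1.249 = 47.45 years.
Leg 2: γ = 1/√(1 − 0.782²) = 1/√0.3885 = 1.604; τ_2 = 24.49/1.604 = 15.26 years.
Leg 3: γ = 1/√(1 − 0.983²) = 1/√0.03371 = 5.446; τ_3 = 40.37/5.446 = 7.412 years.
Leg 4: γ = 1/√(1 − 0.647²) = 1/√0.5814 = 1.311; τ_4 = 33.06/1.311 = 25.21 years.
Total: 47.45 + 15.26 + 7.412 + 25.21 years.

τ = 95.3 years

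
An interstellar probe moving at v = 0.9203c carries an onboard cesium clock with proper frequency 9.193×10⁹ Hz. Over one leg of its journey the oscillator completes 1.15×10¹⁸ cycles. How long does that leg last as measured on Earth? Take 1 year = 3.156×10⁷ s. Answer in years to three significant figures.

γ = 1/√(1 − 0.9203²) = 1/√0.1530 = 2.556
Proper time for N cycles: τ = N/f = 1.15×10¹⁸/(9.193×10⁹) = 1.251×10⁸ s = 3.964 years.
Lab-frame duration Δt = γτ = 2.556 × 3.964 = 10.13 years.

Δt = 10.1 years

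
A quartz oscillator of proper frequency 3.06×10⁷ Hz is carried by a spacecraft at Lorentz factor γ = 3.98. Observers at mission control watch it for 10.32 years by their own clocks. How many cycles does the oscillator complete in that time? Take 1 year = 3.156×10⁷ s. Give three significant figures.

N = 2.50×10¹⁵

γ = 3.98
During 10.32 years of lab time, the oscillator's proper time advances by τ = Δt/γ = 10.32/3.980 = 2.593 years = 8.183×10⁷ s.
N = f × τ = 3.06×10⁷ × 8.183×10⁷ = 2.504×10¹⁵.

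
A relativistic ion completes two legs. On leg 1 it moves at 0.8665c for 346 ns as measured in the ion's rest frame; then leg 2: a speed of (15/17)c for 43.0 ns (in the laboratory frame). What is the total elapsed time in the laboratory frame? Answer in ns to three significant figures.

Δt = 736 ns

Leg 1: γ = 1/√(1 − 0.8665²) = 1/√0.2492 = 2.003; Δt_1 = 2.003 × 346 = 693.1 ns.
Leg 2: 43.0 ns is already measured in the laboratory frame.
Total: 693.1 + 43.00 ns.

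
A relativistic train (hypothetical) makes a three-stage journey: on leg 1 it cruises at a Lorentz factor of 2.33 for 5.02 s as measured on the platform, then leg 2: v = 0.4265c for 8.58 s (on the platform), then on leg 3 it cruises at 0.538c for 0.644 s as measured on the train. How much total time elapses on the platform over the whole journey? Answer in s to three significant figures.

Leg 1: 5.02 s is already measured on the platform.
Leg 2: 8.58 s is already measured on the platform.
Leg 3: γ = 1/√(1 − 0.538²) = 1/√0.7106 = 1.186; Δt_3 = 1.186 × 0.644 = 0.7640 s.
Total: 5.020 + 8.580 + 0.7640 s.

Δt = 14.4 s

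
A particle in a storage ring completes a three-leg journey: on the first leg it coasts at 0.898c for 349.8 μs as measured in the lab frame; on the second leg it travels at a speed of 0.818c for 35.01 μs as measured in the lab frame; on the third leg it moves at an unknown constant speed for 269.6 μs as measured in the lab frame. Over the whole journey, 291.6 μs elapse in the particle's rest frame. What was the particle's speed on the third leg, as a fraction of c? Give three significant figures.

β = 0.900

Leg 1: γ = 1/√(1 − 0.898²) = 1/√0.1936 = 2.273; τ_1 = 349.8/2.273 = 153.9 μs.
Leg 2: γ = 1/√(1 − 0.818²) = 1/√0.3309 = 1.738; τ_2 = 35.01/1.738 = 20.14 μs.
Leg 3: speed unknown; τ_3 = 269.6/γ_3.
Total proper time: 153.9 + 20.14 + τ_3 = 291.6, so τ_3 = 291.6 − 174.0 = 117.6 μs.
γ_3 = 269.6/117.6 = 2.293; β = √(1 − 1/γ²) = √0.8099.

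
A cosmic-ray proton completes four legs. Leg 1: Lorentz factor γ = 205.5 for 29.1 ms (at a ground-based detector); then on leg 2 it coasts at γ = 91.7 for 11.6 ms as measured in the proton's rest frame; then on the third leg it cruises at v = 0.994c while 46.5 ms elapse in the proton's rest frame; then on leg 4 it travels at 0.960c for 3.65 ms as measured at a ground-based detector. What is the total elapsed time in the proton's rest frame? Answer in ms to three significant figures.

Leg 1: γ = 205.5; τ_1 = 29.1/205.5 = 0.1416 ms.
Leg 2: 11.6 ms is already measured in the proton's rest frame.
Leg 3: 46.5 ms is already measured in the proton's rest frame.
Leg 4: γ = 1/√(1 − 0.960²) = 25/7 ≈ 3.571; τ_4 = 3.65/3.571 = 1.022 ms.
Total: 0.1416 + 11.60 + 46.50 + 1.022 ms.

τ = 59.3 ms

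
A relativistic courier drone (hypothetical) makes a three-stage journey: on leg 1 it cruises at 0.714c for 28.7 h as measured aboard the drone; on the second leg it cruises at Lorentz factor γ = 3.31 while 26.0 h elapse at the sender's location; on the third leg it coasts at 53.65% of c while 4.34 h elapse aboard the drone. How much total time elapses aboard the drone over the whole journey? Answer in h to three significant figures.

τ = 40.9 h

Leg 1: 28.7 h is already measured aboard the drone.
Leg 2: γ = 3.31; τ_2 = 26.0/3.310 = 7.855 h.
Leg 3: 4.34 h is already measured aboard the drone.
Total: 28.70 + 7.855 + 4.340 h.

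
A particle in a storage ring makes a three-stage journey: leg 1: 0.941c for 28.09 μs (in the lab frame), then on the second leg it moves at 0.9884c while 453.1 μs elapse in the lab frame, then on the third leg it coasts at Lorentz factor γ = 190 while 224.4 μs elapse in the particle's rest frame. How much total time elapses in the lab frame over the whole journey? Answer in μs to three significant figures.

Δt = 4.31×10⁴ μs

Leg 1: 28.09 μs is already measured in the lab frame.
Leg 2: 453.1 μs is already measured in the lab frame.
Leg 3: γ = 190; Δt_3 = 190.0 × 224.4 = 4.264×10⁴ μs.
Total: 28.09 + 453.1 + 4.264×10⁴ μs.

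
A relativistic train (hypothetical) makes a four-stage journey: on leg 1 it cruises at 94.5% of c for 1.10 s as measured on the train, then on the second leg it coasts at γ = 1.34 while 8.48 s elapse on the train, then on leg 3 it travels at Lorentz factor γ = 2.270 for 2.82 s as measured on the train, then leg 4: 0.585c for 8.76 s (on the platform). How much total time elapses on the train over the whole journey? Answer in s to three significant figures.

Leg 1: 1.10 s is already measured on the train.
Leg 2: 8.48 s is already measured on the train.
Leg 3: 2.82 s is already measured on the train.
Leg 4: γ = 1/√(1 − 0.585²) = 1/√0.6578 = 1.233; τ_4 = 8.76/1.233 = 7.105 s.
Total: 1.100 + 8.480 + 2.820 + 7.105 s.

τ = 19.5 s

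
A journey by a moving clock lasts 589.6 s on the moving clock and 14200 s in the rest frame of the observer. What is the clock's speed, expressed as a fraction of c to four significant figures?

v = 0.9991c

The proper time is measured on the moving clock (both events occur at the clock's location); Δt is measured in the rest frame of the observer. γ = Δt/τ = 14200/589.6 = 24.08.
β = √(1 − 1/γ²) = √(1 − 0.001724) = √0.9983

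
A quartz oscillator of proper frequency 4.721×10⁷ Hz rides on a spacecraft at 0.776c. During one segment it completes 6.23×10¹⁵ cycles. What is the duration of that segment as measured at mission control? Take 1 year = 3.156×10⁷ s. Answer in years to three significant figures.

γ = 1/√(1 − 0.776²) = 1/√0.3978 = 1.585
Proper time for N cycles: τ = N/f = 6.23×10¹⁵/(4.721×10⁷) = 1.320×10⁸ s = 4.181 years.
Lab-frame duration Δt = γτ = 1.585 × 4.181 = 6.629 years.

Δt = 6.63 years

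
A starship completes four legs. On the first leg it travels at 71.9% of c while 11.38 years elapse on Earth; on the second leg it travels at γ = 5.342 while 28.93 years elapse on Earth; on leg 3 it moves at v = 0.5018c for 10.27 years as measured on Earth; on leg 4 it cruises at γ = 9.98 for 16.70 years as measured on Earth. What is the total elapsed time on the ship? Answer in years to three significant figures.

τ = 23.9 years

Leg 1: β = 0.719; γ = 1/√(1 − 0.719²) = 1/√0.4830 = 1.439; τ_1 = 11.38/1.439 = 7.909 years.
Leg 2: γ = 5.342; τ_2 = 28.93/5.342 = 5.416 years.
Leg 3: γ = 1/√(1 − 0.5018²) = 1/√0.7482 = 1.156; τ_3 = 10.27/1.156 = 8.883 years.
Leg 4: γ = 9.98; τ_4 = 16.70/9.980 = 1.673 years.
Total: 7.909 + 5.416 + 8.883 + 1.673 years.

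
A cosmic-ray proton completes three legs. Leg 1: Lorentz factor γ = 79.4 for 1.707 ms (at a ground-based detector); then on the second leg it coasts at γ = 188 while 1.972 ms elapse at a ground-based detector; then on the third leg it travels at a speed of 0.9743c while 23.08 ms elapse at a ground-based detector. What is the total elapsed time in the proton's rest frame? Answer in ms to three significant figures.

Leg 1: γ = 79.4; τ_1 = 1.707/79.40 = 0.02150 ms.
Leg 2: γ = 188; τ_2 = 1.972/188.0 = 0.01049 ms.
Leg 3: γ = 1/√(1 − 0.9743²) = 1/√0.05074 = 4.439; τ_3 = 23.08/4.439 = 5.199 ms.
Total: 0.02150 + 0.01049 + 5.199 ms.

τ = 5.23 ms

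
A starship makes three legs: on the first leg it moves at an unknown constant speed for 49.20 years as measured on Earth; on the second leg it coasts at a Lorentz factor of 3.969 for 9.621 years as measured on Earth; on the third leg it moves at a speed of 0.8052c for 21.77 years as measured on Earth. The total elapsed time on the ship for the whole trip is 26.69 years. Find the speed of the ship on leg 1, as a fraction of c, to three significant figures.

β = 0.973

Leg 1: speed unknown; τ_1 = 49.20/γ_1.
Leg 2: γ = 3.969; τ_2 = 9.621/3.969 = 2.424 years.
Leg 3: γ = 1/√(1 − 0.8052²) = 1/√0.3517 = 1.686; τ_3 = 21.77/1.686 = 12.91 years.
Total proper time: τ_1 + 2.424 + 12.91 = 26.69, so τ_1 = 26.69 − 15.33 = 11.36 years.
γ_1 = 49.20/11.36 = 4.332; β = √(1 − 1/γ²) = √0.9467.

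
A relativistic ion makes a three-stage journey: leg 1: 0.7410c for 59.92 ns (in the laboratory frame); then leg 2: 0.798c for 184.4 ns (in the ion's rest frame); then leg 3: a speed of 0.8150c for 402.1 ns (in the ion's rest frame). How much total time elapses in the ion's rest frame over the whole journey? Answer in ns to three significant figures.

Leg 1: γ = 1/√(1 − 0.7410²) = 1/√0.4509 = 1.489; τ_1 = 59.92/1.489 = 40.24 ns.
Leg 2: 184.4 ns is already measured in the ion's rest frame.
Leg 3: 402.1 ns is already measured in the ion's rest frame.
Total: 40.24 + 184.4 + 402.1 ns.

τ = 627 ns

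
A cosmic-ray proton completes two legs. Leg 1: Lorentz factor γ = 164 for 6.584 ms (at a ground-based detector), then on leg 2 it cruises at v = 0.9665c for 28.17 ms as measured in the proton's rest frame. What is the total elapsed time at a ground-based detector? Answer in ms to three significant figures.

Leg 1: 6.584 ms is already measured at a ground-based detector.
Leg 2: γ = 1/√(1 − 0.9665²) = 1/√0.06588 = 3.896; Δt_2 = 3.896 × 28.17 = 109.8 ms.
Total: 6.584 + 109.8 ms.

Δt = 116 ms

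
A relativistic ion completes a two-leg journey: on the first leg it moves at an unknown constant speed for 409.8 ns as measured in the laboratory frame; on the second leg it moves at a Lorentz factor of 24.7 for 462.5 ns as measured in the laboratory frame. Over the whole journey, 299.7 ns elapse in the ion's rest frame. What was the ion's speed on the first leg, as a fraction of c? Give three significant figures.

β = 0.728

Leg 1: speed unknown; τ_1 = 409.8/γ_1.
Leg 2: γ = 24.7; τ_2 = 462.5/24.70 = 18.72 ns.
Total proper time: τ_1 + 18.72 = 299.7, so τ_1 = 299.7 − 18.72 = 281.0 ns.
γ_1 = 409.8/281.0 = 1.458; β = √(1 − 1/γ²) = √0.5299.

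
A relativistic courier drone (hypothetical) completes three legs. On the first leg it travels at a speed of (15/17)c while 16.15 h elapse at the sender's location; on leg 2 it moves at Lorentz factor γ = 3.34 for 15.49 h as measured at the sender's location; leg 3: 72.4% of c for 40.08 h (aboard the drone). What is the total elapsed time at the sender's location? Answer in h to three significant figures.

Leg 1: 16.15 h is already measured at the sender's location.
Leg 2: 15.49 h is already measured at the sender's location.
Leg 3: β = 0.724; γ = 1/√(1 − 0.724²) = 1/√0.4758 = 1.450; Δt_3 = 1.450 × 40.08 = 58.10 h.
Total: 16.15 + 15.49 + 58.10 h.

Δt = 89.7 h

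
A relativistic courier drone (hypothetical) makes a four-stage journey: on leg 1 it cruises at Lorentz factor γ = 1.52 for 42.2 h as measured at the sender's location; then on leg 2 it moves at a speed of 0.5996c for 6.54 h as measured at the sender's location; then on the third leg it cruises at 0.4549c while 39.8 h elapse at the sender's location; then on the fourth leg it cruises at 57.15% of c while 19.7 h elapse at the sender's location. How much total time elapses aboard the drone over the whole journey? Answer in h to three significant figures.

τ = 84.6 h

Leg 1: γ = 1.52; τ_1 = 42.2/1.520 = 27.76 h.
Leg 2: γ = 1/√(1 − 0.5996²) = 1/√0.6405 = 1.250; τ_2 = 6.54/1.250 = 5.234 h.
Leg 3: γ = 1/√(1 − 0.4549²) = 1/√0.7931 = 1.123; τ_3 = 39.8/1.123 = 35.44 h.
Leg 4: β = 0.5715; γ = 1/√(1 − 0.5715²) = 1/√0.6734 = 1.219; τ_4 = 19.7/1.219 = 16.17 h.
Total: 27.76 + 5.234 + 35.44 + 16.17 h.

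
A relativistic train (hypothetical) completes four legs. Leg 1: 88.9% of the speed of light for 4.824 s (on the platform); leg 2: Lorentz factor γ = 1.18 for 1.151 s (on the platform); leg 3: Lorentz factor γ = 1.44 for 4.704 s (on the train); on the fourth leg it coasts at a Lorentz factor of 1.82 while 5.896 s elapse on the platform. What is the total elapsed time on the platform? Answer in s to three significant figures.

Δt = 18.6 s

Leg 1: 4.824 s is already measured on the platform.
Leg 2: 1.151 s is already measured on the platform.
Leg 3: γ = 1.44; Δt_3 = 1.440 × 4.704 = 6.774 s.
Leg 4: 5.896 s is already measured on the platform.
Total: 4.824 + 1.151 + 6.774 + 5.896 s.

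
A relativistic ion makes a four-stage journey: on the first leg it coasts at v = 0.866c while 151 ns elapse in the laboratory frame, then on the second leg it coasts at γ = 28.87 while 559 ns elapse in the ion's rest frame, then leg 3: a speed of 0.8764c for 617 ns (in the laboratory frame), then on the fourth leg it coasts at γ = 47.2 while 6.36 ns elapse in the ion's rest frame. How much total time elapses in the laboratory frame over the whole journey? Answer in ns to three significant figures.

Leg 1: 151 ns is already measured in the laboratory frame.
Leg 2: γ = 28.87; Δt_2 = 28.87 × 559 = 1.614×10⁴ ns.
Leg 3: 617 ns is already measured in the laboratory frame.
Leg 4: γ = 47.2; Δt_4 = 47.20 × 6.36 = 300.2 ns.
Total: 151.0 + 1.614×10⁴ + 617.0 + 300.2 ns.

Δt = 1.72×10⁴ ns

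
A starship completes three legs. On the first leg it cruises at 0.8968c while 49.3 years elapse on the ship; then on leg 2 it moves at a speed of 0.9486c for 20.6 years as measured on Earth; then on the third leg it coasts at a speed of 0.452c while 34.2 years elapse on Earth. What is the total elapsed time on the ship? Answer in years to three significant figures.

τ = 86.3 years

Leg 1: 49.3 years is already measured on the ship.
Leg 2: γ = 1/√(1 − 0.9486²) = 1/√0.1002 = 3.160; τ_2 = 20.6/3.160 = 6.519 years.
Leg 3: γ = 1/√(1 − 0.452²) = 1/√0.7957 = 1.121; τ_3 = 34.2/1.121 = 30.51 years.
Total: 49.30 + 6.519 + 30.51 years.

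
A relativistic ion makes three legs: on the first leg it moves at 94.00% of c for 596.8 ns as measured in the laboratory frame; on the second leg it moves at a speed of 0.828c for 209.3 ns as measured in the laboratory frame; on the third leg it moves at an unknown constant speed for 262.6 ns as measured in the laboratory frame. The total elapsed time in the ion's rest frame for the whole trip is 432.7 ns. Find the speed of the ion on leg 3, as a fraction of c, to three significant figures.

Leg 1: β = 0.9400; γ = 1/√(1 − 0.9400²) = 1/√0.1164 = 2.931; τ_1 = 596.8/2.931 = 203.6 ns.
Leg 2: γ = 1/√(1 − 0.828²) = 1/√0.3144 = 1.783; τ_2 = 209.3/1.783 = 117.4 ns.
Leg 3: speed unknown; τ_3 = 262.6/γ_3.
Total proper time: 203.6 + 117.4 + τ_3 = 432.7, so τ_3 = 432.7 − 321.0 = 111.7 ns.
γ_3 = 262.6/111.7 = 2.350; β = √(1 − 1/γ²) = √0.8190.

β = 0.905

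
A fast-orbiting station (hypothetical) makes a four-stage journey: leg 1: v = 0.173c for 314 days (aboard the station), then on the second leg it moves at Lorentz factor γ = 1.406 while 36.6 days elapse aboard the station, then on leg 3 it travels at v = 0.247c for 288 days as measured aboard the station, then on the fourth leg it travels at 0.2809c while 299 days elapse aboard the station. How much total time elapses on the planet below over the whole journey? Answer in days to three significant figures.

Δt = 979 days

Leg 1: γ = 1/√(1 − 0.173²) = 1/√0.9701 = 1.015; Δt_1 = 1.015 × 314 = 318.8 days.
Leg 2: γ = 1.406; Δt_2 = 1.406 × 36.6 = 51.46 days.
Leg 3: γ = 1/√(1 − 0.247²) = 1/√0.9390 = 1.032; Δt_3 = 1.032 × 288 = 297.2 days.
Leg 4: γ = 1/√(1 − 0.2809²) = 1/√0.9211 = 1.042; Δt_4 = 1.042 × 299 = 311.5 days.
Total: 318.8 + 51.46 + 297.2 + 311.5 days.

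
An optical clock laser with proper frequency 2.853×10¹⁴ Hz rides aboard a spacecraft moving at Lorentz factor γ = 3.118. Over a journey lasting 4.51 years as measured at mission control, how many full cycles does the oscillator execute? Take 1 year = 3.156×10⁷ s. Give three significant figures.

N = 1.30×10²²

γ = 3.118
The oscillator's own cycle count is N = f × τ where τ is the proper time aboard the spacecraft. τ = Δt/γ = 4.51/3.118 = 1.446 years = 4.565×10⁷ s.
N = 2.853×10¹⁴ × 4.565×10⁷ = 1.302×10²².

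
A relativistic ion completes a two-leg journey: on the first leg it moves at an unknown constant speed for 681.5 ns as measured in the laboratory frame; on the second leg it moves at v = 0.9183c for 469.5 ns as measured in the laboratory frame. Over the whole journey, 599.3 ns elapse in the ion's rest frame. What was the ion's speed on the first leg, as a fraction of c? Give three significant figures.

Leg 1: speed unknown; τ_1 = 681.5/γ_1.
Leg 2: γ = 1/√(1 − 0.9183²) = 1/√0.1567 = 2.526; τ_2 = 469.5/2.526 = 185.9 ns.
Total proper time: τ_1 + 185.9 = 599.3, so τ_1 = 599.3 − 185.9 = 413.4 ns.
γ_1 = 681.5/413.4 = 1.648; β = √(1 − 1/γ²) = √0.6320.

β = 0.795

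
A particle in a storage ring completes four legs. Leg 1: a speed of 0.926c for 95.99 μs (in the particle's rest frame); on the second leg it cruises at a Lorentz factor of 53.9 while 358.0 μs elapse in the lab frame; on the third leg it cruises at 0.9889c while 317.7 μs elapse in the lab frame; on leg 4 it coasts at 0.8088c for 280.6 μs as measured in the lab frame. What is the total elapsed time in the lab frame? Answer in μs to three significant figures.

Δt = 1210 μs

Leg 1: γ = 1/√(1 − 0.926²) = 1/√0.1425 = 2.649; Δt_1 = 2.649 × 95.99 = 254.3 μs.
Leg 2: 358.0 μs is already measured in the lab frame.
Leg 3: 317.7 μs is already measured in the lab frame.
Leg 4: 280.6 μs is already measured in the lab frame.
Total: 254.3 + 358.0 + 317.7 + 280.6 μs.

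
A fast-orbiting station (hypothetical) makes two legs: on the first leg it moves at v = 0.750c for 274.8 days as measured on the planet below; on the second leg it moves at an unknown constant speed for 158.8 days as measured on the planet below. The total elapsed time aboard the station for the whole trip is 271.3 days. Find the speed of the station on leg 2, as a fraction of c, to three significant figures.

Leg 1: γ = 1/√(1 − 0.750²) = 1/√0.4375 = 1.512; τ_1 = 274.8/1.512 = 181.8 days.
Leg 2: speed unknown; τ_2 = 158.8/γ_2.
Total proper time: 181.8 + τ_2 = 271.3, so τ_2 = 271.3 − 181.8 = 89.54 days.
γ_2 = 158.8/89.54 = 1.774; β = √(1 − 1/γ²) = √0.6821.

β = 0.826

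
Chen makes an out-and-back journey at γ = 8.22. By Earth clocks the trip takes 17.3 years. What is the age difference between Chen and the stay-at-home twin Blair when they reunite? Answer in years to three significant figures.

Δt − τ = 15.2 years

γ = 8.22
Chen's elapsed proper time: τ = 17.3/8.220 = 2.105 years.
Age gap = Δt − τ = 17.3 − 2.105 years.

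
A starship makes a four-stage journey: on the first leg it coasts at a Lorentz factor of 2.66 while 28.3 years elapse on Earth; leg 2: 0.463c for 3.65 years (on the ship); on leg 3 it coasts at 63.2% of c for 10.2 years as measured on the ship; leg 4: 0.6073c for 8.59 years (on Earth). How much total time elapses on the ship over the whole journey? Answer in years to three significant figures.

τ = 31.3 years

Leg 1: γ = 2.66; τ_1 = 28.3/2.660 = 10.64 years.
Leg 2: 3.65 years is already measured on the ship.
Leg 3: 10.2 years is already measured on the ship.
Leg 4: γ = 1/√(1 − 0.6073²) = 1/√0.6312 = 1.259; τ_4 = 8.59/1.259 = 6.825 years.
Total: 10.64 + 3.650 + 10.20 + 6.825 years.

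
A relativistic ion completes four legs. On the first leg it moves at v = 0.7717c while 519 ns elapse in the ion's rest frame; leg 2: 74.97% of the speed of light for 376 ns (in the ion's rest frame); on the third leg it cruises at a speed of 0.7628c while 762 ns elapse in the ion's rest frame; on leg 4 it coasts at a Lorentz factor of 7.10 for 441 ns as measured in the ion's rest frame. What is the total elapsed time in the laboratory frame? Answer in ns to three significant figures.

Δt = 5690 ns

Leg 1: γ = 1/√(1 − 0.7717²) = 1/√0.4045 = 1.572; Δt_1 = 1.572 × 519 = 816.1 ns.
Leg 2: β = 0.7497; γ = 1/√(1 − 0.7497²) = 1/√0.4379 = 1.511; Δt_2 = 1.511 × 376 = 568.2 ns.
Leg 3: γ = 1/√(1 − 0.7628²) = 1/√0.4181 = 1.546; Δt_3 = 1.546 × 762 = 1178 ns.
Leg 4: γ = 7.10; Δt_4 = 7.100 × 441 = 3131 ns.
Total: 816.1 + 568.2 + 1178 + 3131 ns.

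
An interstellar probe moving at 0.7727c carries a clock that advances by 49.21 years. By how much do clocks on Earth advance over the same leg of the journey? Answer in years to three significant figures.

γ = 1/√(1 − 0.7727²) = 1/√0.4029 = 1.575
The interval measured aboard the probe is the proper time (both events occur at the same place in that frame); the lab-frame interval is Δt = γτ = 1.575 × 49.21 years.

Δt = 77.5 years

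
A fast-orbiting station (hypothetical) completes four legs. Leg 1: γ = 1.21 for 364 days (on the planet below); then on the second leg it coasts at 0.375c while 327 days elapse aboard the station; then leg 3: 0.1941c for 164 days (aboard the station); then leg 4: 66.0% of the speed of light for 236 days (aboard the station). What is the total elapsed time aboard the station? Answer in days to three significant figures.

Leg 1: γ = 1.21; τ_1 = 364/1.210 = 300.8 days.
Leg 2: 327 days is already measured aboard the station.
Leg 3: 164 days is already measured aboard the station.
Leg 4: 236 days is already measured aboard the station.
Total: 300.8 + 327.0 + 164.0 + 236.0 days.

τ = 1030 days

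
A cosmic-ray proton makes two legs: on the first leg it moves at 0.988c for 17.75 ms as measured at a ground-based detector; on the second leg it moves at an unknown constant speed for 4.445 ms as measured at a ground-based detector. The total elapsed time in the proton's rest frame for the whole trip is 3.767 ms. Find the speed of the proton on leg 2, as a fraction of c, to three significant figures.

Leg 1: γ = 1/√(1 − 0.988²) = 1/√0.02386 = 6.474; τ_1 = 17.75/6.474 = 2.742 ms.
Leg 2: speed unknown; τ_2 = 4.445/γ_2.
Total proper time: 2.742 + τ_2 = 3.767, so τ_2 = 3.767 − 2.742 = 1.025 ms.
γ_2 = 4.445/1.025 = 4.335; β = √(1 − 1/γ²) = √0.9468.

β = 0.973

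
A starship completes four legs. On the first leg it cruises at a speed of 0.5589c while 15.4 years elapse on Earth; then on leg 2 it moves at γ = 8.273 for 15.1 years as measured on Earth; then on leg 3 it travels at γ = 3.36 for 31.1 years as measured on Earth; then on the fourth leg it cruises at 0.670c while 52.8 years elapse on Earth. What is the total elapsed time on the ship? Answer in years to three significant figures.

τ = 63.0 years

Leg 1: γ = 1/√(1 − 0.5589²) = 1/√0.6876 = 1.206; τ_1 = 15.4/1.206 = 12.77 years.
Leg 2: γ = 8.273; τ_2 = 15.1/8.273 = 1.825 years.
Leg 3: γ = 3.36; τ_3 = 31.1/3.360 = 9.256 years.
Leg 4: γ = 1/√(1 − 0.670²) = 1/√0.5511 = 1.347; τ_4 = 52.8/1.347 = 39.20 years.
Total: 12.77 + 1.825 + 9.256 + 39.20 years.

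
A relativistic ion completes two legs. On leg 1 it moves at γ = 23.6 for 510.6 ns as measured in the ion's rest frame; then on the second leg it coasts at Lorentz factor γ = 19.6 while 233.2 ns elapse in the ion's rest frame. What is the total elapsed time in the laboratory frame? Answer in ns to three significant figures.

Δt = 1.66×10⁴ ns

Leg 1: γ = 23.6; Δt_1 = 23.60 × 510.6 = 1.205×10⁴ ns.
Leg 2: γ = 19.6; Δt_2 = 19.60 × 233.2 = 4571 ns.
Total: 1.205×10⁴ + 4571 ns.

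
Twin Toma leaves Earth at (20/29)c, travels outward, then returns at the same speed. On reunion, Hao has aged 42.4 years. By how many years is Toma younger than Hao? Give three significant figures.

Δt − τ = 11.7 years

γ = 1/√(1 − (20/29)²) = 29/21 ≈ 1.381
Toma's elapsed proper time: τ = 42.4/1.381 = 30.70 years.
Age gap = Δt − τ = 42.4 − 30.70 years.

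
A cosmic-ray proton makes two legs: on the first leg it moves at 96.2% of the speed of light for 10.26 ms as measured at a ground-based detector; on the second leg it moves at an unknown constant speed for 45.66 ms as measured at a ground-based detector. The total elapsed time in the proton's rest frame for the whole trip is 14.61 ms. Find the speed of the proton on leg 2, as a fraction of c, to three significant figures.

β = 0.966

Leg 1: β = 0.962; γ = 1/√(1 − 0.962²) = 1/√0.07456 = 3.662; τ_1 = 10.26/3.662 = 2.801 ms.
Leg 2: speed unknown; τ_2 = 45.66/γ_2.
Total proper time: 2.801 + τ_2 = 14.61, so τ_2 = 14.61 − 2.801 = 11.81 ms.
γ_2 = 45.66/11.81 = 3.867; β = √(1 − 1/γ²) = √0.9331.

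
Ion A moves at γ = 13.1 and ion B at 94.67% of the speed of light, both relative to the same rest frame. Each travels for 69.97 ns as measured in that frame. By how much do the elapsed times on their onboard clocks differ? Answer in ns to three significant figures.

|τ_A − τ_B| = 17.2 ns

A: γ = 13.1; τ_A = 69.97/13.10 = 5.341 ns.
B: β = 0.9467; γ = 1/√(1 − 0.9467²) = 1/√0.1038 = 3.104; τ_B = 69.97/3.104 = 22.54 ns.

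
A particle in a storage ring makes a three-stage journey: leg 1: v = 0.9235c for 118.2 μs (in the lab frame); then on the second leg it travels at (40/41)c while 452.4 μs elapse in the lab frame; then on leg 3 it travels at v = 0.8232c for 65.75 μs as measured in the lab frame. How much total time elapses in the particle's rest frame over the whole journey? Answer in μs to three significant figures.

τ = 182 μs

Leg 1: γ = 1/√(1 − 0.9235²) = 1/√0.1471 = 2.607; τ_1 = 118.2/2.607 = 45.34 μs.
Leg 2: γ = 1/√(1 − (40/41)²) = 41/9 ≈ 4.556; τ_2 = 452.4/4.556 = 99.31 μs.
Leg 3: γ = 1/√(1 − 0.8232²) = 1/√0.3223 = 1.761; τ_3 = 65.75/1.761 = 37.33 μs.
Total: 45.34 + 99.31 + 37.33 μs.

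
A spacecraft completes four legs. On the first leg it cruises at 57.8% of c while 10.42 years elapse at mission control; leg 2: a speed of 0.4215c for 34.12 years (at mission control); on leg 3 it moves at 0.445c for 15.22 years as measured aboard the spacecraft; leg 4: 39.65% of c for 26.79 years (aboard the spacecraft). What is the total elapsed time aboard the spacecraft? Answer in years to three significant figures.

Leg 1: β = 0.578; γ = 1/√(1 − 0.578²) = 1/√0.6659 = 1.225; τ_1 = 10.42/1.225 = 8.503 years.
Leg 2: γ = 1/√(1 − 0.4215²) = 1/√0.8223 = 1.103; τ_2 = 34.12/1.103 = 30.94 years.
Leg 3: 15.22 years is already measured aboard the spacecraft.
Leg 4: 26.79 years is already measured aboard the spacecraft.
Total: 8.503 + 30.94 + 15.22 + 26.79 years.

τ = 81.5 years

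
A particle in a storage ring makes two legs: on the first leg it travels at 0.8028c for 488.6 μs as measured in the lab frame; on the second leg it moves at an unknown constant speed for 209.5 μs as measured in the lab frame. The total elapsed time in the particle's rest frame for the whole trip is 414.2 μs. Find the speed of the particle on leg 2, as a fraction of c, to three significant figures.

Leg 1: γ = 1/√(1 − 0.8028²) = 1/√0.3555 = 1.677; τ_1 = 488.6/1.677 = 291.3 μs.
Leg 2: speed unknown; τ_2 = 209.5/γ_2.
Total proper time: 291.3 + τ_2 = 414.2, so τ_2 = 414.2 − 291.3 = 122.9 μs.
γ_2 = 209.5/122.9 = 1.705; β = √(1 − 1/γ²) = √0.6560.

β = 0.810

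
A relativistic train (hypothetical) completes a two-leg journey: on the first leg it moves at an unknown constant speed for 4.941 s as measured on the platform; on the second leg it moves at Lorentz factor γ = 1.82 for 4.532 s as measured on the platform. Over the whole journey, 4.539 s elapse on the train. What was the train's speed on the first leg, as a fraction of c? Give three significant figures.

Leg 1: speed unknown; τ_1 = 4.941/γ_1.
Leg 2: γ = 1.82; τ_2 = 4.532/1.820 = 2.490 s.
Total proper time: τ_1 + 2.490 = 4.539, so τ_1 = 4.539 − 2.490 = 2.049 s.
γ_1 = 4.941/2.049 = 2.412; β = √(1 − 1/γ²) = √0.8280.

β = 0.910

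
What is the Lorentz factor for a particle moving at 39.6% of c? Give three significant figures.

γ = 1.09

β = 0.396; γ = 1/√(1 − 0.396²) = 1/√0.8432 = 1.089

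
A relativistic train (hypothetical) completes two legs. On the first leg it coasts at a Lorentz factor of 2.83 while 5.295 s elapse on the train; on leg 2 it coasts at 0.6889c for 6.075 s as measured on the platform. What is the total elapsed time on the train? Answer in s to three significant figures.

τ = 9.70 s

Leg 1: 5.295 s is already measured on the train.
Leg 2: γ = 1/√(1 − 0.6889²) = 1/√0.5254 = 1.380; τ_2 = 6.075/1.380 = 4.404 s.
Total: 5.295 + 4.404 s.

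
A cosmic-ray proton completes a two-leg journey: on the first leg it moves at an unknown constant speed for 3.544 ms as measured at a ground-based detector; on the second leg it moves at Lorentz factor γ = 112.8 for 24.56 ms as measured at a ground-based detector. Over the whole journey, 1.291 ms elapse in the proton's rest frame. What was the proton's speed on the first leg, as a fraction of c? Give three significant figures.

β = 0.953

Leg 1: speed unknown; τ_1 = 3.544/γ_1.
Leg 2: γ = 112.8; τ_2 = 24.56/112.8 = 0.2177 ms.
Total proper time: τ_1 + 0.2177 = 1.291, so τ_1 = 1.291 − 0.2177 = 1.073 ms.
γ_1 = 3.544/1.073 = 3.302; β = √(1 − 1/γ²) = √0.9083.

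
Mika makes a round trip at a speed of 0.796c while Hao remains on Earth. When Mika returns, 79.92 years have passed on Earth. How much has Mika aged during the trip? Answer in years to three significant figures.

τ = 48.4 years

γ = 1/√(1 − 0.796²) = 1/√0.3664 = 1.652
Mika's clock measures proper time along the trip: τ = Δt/γ = 79.92/1.652 years.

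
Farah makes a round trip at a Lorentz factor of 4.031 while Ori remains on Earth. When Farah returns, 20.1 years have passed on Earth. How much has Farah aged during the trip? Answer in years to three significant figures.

τ = 4.99 years

γ = 4.031
Farah's clock measures proper time along the trip: τ = Δt/γ = 20.1/4.031 years.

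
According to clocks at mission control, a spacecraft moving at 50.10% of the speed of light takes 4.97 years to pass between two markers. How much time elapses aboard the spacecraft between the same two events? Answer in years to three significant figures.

τ = 4.30 years

β = 0.5010; γ = 1/√(1 − 0.5010²) = 1/√0.7490 = 1.155
The interval measured at mission control is the dilated one; the clock aboard the spacecraft measures the proper time τ = Δt/γ = 4.97/1.155 years.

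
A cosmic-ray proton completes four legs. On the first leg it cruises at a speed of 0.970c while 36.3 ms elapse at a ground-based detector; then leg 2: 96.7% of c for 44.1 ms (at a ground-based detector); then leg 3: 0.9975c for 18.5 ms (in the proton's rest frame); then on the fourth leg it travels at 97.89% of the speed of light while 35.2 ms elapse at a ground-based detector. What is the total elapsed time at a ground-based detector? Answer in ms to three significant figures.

Δt = 377 ms

Leg 1: 36.3 ms is already measured at a ground-based detector.
Leg 2: 44.1 ms is already measured at a ground-based detector.
Leg 3: γ = 1/√(1 − 0.9975²) = 1/√0.004994 = 14.15; Δt_3 = 14.15 × 18.5 = 261.8 ms.
Leg 4: 35.2 ms is already measured at a ground-based detector.
Total: 36.30 + 44.10 + 261.8 + 35.20 ms.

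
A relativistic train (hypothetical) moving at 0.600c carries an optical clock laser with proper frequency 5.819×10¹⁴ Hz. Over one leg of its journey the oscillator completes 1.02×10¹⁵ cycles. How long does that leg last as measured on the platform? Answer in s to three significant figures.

γ = 1/√(1 − 0.600²) = 5/4 = 1.250
Proper time for N cycles: τ = N/f = 1.02×10¹⁵/(5.819×10¹⁴) = 1.753×10⁰ s = 1.753 s.
Lab-frame duration Δt = γτ = 1.250 × 1.753 = 2.191 s.

Δt = 2.19 s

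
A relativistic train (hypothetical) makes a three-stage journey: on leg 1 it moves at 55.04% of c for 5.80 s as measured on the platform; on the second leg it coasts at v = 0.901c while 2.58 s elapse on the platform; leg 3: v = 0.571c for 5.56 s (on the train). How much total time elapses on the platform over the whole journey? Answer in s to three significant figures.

Δt = 15.2 s

Leg 1: 5.80 s is already measured on the platform.
Leg 2: 2.58 s is already measured on the platform.
Leg 3: γ = 1/√(1 − 0.571²) = 1/√0.6740 = 1.218; Δt_3 = 1.218 × 5.56 = 6.773 s.
Total: 5.800 + 2.580 + 6.773 s.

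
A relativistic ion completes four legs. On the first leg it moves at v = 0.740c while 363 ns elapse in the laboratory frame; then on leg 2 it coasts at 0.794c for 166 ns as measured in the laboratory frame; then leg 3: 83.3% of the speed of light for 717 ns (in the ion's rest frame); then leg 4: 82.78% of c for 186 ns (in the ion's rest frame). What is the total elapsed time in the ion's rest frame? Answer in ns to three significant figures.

τ = 1250 ns

Leg 1: γ = 1/√(1 − 0.740²) = 1/√0.4524 = 1.487; τ_1 = 363/1.487 = 244.2 ns.
Leg 2: γ = 1/√(1 − 0.794²) = 1/√0.3696 = 1.645; τ_2 = 166/1.645 = 100.9 ns.
Leg 3: 717 ns is already measured in the ion's rest frame.
Leg 4: 186 ns is already measured in the ion's rest frame.
Total: 244.2 + 100.9 + 717.0 + 186.0 ns.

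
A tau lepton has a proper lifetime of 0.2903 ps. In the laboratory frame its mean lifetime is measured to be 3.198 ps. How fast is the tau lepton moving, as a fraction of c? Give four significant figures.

β = 0.9959

γ = Δt/τ₀ = 3.198/0.2903 = 11.02
β = √(1 − 1/γ²) = √(1 − 0.008240) = √0.9918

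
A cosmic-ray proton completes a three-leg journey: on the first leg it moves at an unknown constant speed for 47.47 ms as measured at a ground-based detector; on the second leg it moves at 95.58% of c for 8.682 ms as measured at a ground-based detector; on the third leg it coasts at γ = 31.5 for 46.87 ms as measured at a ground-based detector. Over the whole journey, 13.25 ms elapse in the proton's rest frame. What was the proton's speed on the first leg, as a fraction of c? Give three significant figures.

β = 0.981

Leg 1: speed unknown; τ_1 = 47.47/γ_1.
Leg 2: β = 0.9558; γ = 1/√(1 − 0.9558²) = 1/√0.08645 = 3.401; τ_2 = 8.682/3.401 = 2.553 ms.
Leg 3: γ = 31.5; τ_3 = 46.87/31.50 = 1.488 ms.
Total proper time: τ_1 + 2.553 + 1.488 = 13.25, so τ_1 = 13.25 − 4.041 = 9.209 ms.
γ_1 = 47.47/9.209 = 5.155; β = √(1 − 1/γ²) = √0.9624.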